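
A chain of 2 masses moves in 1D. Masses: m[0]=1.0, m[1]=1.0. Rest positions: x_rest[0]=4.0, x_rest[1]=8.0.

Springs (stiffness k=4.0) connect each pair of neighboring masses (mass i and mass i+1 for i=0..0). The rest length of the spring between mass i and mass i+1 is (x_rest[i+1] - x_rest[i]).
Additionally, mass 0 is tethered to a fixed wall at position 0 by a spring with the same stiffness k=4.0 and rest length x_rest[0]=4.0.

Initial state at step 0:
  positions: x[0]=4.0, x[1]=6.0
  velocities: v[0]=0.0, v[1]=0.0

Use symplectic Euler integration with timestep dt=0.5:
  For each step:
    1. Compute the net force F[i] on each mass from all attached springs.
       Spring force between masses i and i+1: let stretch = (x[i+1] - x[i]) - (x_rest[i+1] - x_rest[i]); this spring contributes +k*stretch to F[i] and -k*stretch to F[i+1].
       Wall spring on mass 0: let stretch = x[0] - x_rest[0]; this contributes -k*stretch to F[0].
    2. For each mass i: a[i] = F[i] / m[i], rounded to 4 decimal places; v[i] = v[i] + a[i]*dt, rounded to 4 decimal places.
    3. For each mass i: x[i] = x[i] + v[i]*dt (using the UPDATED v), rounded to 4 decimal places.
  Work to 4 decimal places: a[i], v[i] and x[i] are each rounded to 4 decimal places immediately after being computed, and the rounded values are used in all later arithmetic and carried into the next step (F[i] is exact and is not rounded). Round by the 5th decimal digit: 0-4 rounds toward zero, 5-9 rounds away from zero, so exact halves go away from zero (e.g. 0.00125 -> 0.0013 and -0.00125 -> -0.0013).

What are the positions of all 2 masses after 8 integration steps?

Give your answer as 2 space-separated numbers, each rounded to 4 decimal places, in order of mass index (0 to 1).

Answer: 2.0000 8.0000

Derivation:
Step 0: x=[4.0000 6.0000] v=[0.0000 0.0000]
Step 1: x=[2.0000 8.0000] v=[-4.0000 4.0000]
Step 2: x=[4.0000 8.0000] v=[4.0000 0.0000]
Step 3: x=[6.0000 8.0000] v=[4.0000 0.0000]
Step 4: x=[4.0000 10.0000] v=[-4.0000 4.0000]
Step 5: x=[4.0000 10.0000] v=[0.0000 0.0000]
Step 6: x=[6.0000 8.0000] v=[4.0000 -4.0000]
Step 7: x=[4.0000 8.0000] v=[-4.0000 0.0000]
Step 8: x=[2.0000 8.0000] v=[-4.0000 0.0000]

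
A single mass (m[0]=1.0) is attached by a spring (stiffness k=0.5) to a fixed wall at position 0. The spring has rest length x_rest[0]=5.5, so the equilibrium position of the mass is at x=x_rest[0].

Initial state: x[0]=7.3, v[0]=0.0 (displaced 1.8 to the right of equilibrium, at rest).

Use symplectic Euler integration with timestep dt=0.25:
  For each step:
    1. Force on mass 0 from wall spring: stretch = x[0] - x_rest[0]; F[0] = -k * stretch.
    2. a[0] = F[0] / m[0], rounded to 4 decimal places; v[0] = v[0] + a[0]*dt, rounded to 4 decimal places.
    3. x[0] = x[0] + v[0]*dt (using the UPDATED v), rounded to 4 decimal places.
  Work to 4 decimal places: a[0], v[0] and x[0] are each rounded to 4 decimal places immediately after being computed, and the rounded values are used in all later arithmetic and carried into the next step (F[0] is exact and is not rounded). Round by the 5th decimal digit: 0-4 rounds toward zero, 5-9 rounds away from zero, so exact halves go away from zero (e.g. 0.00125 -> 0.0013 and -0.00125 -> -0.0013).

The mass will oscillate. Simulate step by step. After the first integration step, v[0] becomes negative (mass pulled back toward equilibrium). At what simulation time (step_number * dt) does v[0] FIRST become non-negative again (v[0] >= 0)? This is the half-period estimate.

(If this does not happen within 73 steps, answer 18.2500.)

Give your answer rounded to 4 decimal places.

Step 0: x=[7.3000] v=[0.0000]
Step 1: x=[7.2438] v=[-0.2250]
Step 2: x=[7.1331] v=[-0.4430]
Step 3: x=[6.9713] v=[-0.6472]
Step 4: x=[6.7635] v=[-0.8311]
Step 5: x=[6.5162] v=[-0.9891]
Step 6: x=[6.2372] v=[-1.1161]
Step 7: x=[5.9351] v=[-1.2083]
Step 8: x=[5.6194] v=[-1.2627]
Step 9: x=[5.3000] v=[-1.2776]
Step 10: x=[4.9869] v=[-1.2526]
Step 11: x=[4.6898] v=[-1.1885]
Step 12: x=[4.4180] v=[-1.0872]
Step 13: x=[4.1800] v=[-0.9520]
Step 14: x=[3.9833] v=[-0.7870]
Step 15: x=[3.8340] v=[-0.5974]
Step 16: x=[3.7367] v=[-0.3892]
Step 17: x=[3.6945] v=[-0.1688]
Step 18: x=[3.7087] v=[0.0569]
First v>=0 after going negative at step 18, time=4.5000

Answer: 4.5000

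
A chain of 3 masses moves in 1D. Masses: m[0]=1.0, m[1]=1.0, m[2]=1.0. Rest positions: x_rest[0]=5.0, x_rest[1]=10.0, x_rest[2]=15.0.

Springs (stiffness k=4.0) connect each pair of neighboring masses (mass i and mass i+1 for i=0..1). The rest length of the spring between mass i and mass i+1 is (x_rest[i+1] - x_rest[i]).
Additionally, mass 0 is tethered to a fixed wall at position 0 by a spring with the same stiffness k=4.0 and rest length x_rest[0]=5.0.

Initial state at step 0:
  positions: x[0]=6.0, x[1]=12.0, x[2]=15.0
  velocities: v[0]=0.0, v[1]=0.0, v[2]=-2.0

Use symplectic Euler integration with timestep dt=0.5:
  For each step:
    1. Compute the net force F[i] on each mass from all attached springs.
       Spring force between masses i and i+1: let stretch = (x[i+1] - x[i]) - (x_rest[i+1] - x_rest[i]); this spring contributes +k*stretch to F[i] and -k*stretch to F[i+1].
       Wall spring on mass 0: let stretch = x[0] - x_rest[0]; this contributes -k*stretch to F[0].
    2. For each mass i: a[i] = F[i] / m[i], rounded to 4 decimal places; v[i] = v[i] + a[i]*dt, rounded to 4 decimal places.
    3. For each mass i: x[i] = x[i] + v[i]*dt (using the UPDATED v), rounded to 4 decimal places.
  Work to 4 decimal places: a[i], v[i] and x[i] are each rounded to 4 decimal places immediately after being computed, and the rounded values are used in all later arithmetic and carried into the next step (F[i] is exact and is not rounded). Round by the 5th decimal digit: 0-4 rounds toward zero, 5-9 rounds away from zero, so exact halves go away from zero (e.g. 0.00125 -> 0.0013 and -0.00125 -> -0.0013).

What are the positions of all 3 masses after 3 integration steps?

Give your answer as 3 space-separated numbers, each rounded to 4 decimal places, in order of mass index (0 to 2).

Answer: 4.0000 9.0000 14.0000

Derivation:
Step 0: x=[6.0000 12.0000 15.0000] v=[0.0000 0.0000 -2.0000]
Step 1: x=[6.0000 9.0000 16.0000] v=[0.0000 -6.0000 2.0000]
Step 2: x=[3.0000 10.0000 15.0000] v=[-6.0000 2.0000 -2.0000]
Step 3: x=[4.0000 9.0000 14.0000] v=[2.0000 -2.0000 -2.0000]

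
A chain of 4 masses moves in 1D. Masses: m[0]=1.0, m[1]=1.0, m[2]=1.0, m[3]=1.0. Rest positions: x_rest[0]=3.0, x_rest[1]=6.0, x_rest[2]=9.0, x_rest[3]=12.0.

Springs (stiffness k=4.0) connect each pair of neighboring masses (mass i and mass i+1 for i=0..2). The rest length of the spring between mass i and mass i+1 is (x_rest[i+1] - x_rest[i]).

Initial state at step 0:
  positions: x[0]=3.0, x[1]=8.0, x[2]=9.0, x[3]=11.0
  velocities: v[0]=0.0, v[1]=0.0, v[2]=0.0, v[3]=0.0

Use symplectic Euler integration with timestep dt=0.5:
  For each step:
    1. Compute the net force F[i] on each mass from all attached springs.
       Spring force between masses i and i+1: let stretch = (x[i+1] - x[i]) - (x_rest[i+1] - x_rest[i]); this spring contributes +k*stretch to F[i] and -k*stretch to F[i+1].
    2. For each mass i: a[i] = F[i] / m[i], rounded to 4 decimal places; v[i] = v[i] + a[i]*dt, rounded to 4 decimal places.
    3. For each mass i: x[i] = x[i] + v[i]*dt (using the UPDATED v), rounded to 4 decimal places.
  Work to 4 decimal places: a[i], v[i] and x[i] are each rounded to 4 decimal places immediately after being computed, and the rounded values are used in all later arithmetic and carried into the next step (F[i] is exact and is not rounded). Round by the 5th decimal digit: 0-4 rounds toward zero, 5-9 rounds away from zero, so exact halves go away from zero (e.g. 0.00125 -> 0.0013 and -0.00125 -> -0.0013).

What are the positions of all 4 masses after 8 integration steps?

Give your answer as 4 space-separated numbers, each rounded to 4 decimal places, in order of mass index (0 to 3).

Step 0: x=[3.0000 8.0000 9.0000 11.0000] v=[0.0000 0.0000 0.0000 0.0000]
Step 1: x=[5.0000 4.0000 10.0000 12.0000] v=[4.0000 -8.0000 2.0000 2.0000]
Step 2: x=[3.0000 7.0000 7.0000 14.0000] v=[-4.0000 6.0000 -6.0000 4.0000]
Step 3: x=[2.0000 6.0000 11.0000 12.0000] v=[-2.0000 -2.0000 8.0000 -4.0000]
Step 4: x=[2.0000 6.0000 11.0000 12.0000] v=[0.0000 0.0000 0.0000 0.0000]
Step 5: x=[3.0000 7.0000 7.0000 14.0000] v=[2.0000 2.0000 -8.0000 4.0000]
Step 6: x=[5.0000 4.0000 10.0000 12.0000] v=[4.0000 -6.0000 6.0000 -4.0000]
Step 7: x=[3.0000 8.0000 9.0000 11.0000] v=[-4.0000 8.0000 -2.0000 -2.0000]
Step 8: x=[3.0000 8.0000 9.0000 11.0000] v=[0.0000 0.0000 0.0000 0.0000]

Answer: 3.0000 8.0000 9.0000 11.0000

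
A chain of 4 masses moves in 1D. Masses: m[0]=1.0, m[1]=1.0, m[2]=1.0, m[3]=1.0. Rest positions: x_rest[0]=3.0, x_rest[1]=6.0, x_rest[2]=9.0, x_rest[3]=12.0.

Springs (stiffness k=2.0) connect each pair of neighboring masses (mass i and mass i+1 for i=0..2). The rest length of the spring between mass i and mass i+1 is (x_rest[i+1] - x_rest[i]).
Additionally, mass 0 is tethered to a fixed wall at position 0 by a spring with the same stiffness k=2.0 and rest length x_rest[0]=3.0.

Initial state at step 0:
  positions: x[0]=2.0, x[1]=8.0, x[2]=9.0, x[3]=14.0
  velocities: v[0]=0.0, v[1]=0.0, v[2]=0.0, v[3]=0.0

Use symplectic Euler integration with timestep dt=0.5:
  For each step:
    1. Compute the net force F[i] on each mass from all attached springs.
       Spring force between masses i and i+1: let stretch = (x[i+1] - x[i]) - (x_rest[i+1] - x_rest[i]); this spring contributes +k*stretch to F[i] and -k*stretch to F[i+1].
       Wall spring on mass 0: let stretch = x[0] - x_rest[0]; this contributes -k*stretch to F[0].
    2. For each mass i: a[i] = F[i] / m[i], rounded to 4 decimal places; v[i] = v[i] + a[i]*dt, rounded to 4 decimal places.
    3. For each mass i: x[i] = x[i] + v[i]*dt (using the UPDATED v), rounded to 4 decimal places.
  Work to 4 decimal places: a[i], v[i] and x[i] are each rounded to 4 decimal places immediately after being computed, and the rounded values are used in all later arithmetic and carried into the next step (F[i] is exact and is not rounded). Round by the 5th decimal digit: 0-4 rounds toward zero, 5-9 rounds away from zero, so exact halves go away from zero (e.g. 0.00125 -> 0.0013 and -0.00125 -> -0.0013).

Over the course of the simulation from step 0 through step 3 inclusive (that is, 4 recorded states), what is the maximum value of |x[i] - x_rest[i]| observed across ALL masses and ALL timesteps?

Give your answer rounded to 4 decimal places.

Answer: 2.2500

Derivation:
Step 0: x=[2.0000 8.0000 9.0000 14.0000] v=[0.0000 0.0000 0.0000 0.0000]
Step 1: x=[4.0000 5.5000 11.0000 13.0000] v=[4.0000 -5.0000 4.0000 -2.0000]
Step 2: x=[4.7500 5.0000 11.2500 12.5000] v=[1.5000 -1.0000 0.5000 -1.0000]
Step 3: x=[3.2500 7.5000 9.0000 12.8750] v=[-3.0000 5.0000 -4.5000 0.7500]
Max displacement = 2.2500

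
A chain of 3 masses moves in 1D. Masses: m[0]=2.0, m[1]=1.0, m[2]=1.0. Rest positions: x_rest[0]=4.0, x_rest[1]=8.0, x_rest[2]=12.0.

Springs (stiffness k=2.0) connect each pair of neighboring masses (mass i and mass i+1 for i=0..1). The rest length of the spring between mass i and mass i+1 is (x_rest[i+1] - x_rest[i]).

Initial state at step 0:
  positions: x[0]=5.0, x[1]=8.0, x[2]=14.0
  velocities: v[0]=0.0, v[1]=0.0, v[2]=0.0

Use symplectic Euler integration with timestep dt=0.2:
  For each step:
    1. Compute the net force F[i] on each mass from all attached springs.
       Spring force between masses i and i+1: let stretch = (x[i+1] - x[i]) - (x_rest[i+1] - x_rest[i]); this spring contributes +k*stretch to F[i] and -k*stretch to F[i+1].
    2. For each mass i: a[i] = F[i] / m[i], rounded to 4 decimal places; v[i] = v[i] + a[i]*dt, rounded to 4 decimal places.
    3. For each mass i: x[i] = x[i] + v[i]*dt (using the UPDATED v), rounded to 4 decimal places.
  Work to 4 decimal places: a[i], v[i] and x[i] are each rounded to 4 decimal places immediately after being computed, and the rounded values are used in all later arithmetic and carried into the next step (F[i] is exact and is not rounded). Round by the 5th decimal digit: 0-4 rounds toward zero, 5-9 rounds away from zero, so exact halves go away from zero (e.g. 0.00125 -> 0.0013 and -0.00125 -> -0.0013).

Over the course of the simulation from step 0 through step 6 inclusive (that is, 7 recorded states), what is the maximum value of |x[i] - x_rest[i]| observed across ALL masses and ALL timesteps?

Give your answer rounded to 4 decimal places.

Answer: 2.1380

Derivation:
Step 0: x=[5.0000 8.0000 14.0000] v=[0.0000 0.0000 0.0000]
Step 1: x=[4.9600 8.2400 13.8400] v=[-0.2000 1.2000 -0.8000]
Step 2: x=[4.8912 8.6656 13.5520] v=[-0.3440 2.1280 -1.4400]
Step 3: x=[4.8134 9.1802 13.1931] v=[-0.3891 2.5728 -1.7946]
Step 4: x=[4.7503 9.6664 12.8331] v=[-0.3157 2.4312 -1.7998]
Step 5: x=[4.7238 10.0127 12.5398] v=[-0.1325 1.7314 -1.4665]
Step 6: x=[4.7489 10.1380 12.3643] v=[0.1253 0.6267 -0.8773]
Max displacement = 2.1380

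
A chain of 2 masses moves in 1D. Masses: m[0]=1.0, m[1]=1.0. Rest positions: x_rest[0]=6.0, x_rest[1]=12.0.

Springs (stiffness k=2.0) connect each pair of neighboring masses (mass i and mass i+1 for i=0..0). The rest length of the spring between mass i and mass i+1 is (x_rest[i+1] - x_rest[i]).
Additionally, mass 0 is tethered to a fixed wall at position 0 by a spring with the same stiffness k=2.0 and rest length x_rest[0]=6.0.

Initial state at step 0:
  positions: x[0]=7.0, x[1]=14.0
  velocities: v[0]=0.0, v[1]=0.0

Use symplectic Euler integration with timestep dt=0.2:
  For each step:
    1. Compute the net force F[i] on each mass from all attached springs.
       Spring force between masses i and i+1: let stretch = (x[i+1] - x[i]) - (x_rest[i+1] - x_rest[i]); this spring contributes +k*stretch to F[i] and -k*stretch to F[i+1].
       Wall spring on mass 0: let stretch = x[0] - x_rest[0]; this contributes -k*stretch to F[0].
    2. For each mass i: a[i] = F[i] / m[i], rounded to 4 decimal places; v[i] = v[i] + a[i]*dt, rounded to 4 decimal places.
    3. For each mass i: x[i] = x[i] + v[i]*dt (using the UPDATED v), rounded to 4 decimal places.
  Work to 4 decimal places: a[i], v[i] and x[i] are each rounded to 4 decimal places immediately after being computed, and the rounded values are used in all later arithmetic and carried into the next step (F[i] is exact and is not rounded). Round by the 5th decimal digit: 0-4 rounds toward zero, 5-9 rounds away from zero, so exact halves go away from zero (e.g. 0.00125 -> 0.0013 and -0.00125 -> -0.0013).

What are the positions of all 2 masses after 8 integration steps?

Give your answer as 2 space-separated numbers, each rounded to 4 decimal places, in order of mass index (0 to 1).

Step 0: x=[7.0000 14.0000] v=[0.0000 0.0000]
Step 1: x=[7.0000 13.9200] v=[0.0000 -0.4000]
Step 2: x=[6.9936 13.7664] v=[-0.0320 -0.7680]
Step 3: x=[6.9695 13.5510] v=[-0.1203 -1.0771]
Step 4: x=[6.9144 13.2891] v=[-0.2755 -1.3097]
Step 5: x=[6.8161 12.9972] v=[-0.4914 -1.4596]
Step 6: x=[6.6670 12.6908] v=[-0.7454 -1.5320]
Step 7: x=[6.4665 12.3825] v=[-1.0027 -1.5415]
Step 8: x=[6.2219 12.0809] v=[-1.2229 -1.5079]

Answer: 6.2219 12.0809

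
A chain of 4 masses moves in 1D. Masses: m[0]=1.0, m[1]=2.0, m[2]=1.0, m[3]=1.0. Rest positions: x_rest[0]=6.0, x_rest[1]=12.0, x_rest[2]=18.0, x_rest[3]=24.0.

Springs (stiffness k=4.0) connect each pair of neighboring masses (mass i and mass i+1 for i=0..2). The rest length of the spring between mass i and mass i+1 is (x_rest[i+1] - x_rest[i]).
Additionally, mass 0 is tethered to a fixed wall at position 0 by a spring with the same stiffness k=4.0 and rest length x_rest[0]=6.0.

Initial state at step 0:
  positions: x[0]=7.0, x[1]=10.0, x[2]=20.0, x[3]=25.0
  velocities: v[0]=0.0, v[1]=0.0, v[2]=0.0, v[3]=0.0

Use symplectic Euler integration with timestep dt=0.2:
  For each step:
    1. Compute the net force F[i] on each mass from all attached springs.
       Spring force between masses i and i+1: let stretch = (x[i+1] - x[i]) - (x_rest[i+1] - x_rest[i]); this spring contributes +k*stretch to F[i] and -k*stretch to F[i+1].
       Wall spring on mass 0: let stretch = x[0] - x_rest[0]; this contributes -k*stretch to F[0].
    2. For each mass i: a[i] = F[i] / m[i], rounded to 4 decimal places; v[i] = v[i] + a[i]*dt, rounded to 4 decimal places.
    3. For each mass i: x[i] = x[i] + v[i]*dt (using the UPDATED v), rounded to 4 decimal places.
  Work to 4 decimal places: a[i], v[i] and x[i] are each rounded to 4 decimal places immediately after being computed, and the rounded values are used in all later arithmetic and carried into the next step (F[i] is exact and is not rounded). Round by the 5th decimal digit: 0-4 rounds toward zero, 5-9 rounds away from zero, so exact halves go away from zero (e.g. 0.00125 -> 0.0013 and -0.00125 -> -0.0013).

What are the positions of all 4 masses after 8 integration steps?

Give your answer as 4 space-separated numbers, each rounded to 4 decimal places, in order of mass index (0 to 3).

Step 0: x=[7.0000 10.0000 20.0000 25.0000] v=[0.0000 0.0000 0.0000 0.0000]
Step 1: x=[6.3600 10.5600 19.2000 25.1600] v=[-3.2000 2.8000 -4.0000 0.8000]
Step 2: x=[5.3744 11.4752 17.9712 25.3264] v=[-4.9280 4.5760 -6.1440 0.8320]
Step 3: x=[4.5050 12.4220 16.8799 25.2760] v=[-4.3469 4.7341 -5.4566 -0.2522]
Step 4: x=[4.1815 13.0921 16.4187 24.8422] v=[-1.6173 3.3505 -2.3060 -2.1691]
Step 5: x=[4.6147 13.3155 16.7730 24.0206] v=[2.1660 1.1169 1.7715 -4.1079]
Step 6: x=[5.7017 13.1194 17.7337 22.9994] v=[5.4349 -0.9804 4.8036 -5.1060]
Step 7: x=[7.0632 12.6990 18.7986 22.0957] v=[6.8077 -2.1018 5.3247 -4.5186]
Step 8: x=[8.1964 12.3157 19.4151 21.6244] v=[5.6658 -1.9163 3.0827 -2.3563]

Answer: 8.1964 12.3157 19.4151 21.6244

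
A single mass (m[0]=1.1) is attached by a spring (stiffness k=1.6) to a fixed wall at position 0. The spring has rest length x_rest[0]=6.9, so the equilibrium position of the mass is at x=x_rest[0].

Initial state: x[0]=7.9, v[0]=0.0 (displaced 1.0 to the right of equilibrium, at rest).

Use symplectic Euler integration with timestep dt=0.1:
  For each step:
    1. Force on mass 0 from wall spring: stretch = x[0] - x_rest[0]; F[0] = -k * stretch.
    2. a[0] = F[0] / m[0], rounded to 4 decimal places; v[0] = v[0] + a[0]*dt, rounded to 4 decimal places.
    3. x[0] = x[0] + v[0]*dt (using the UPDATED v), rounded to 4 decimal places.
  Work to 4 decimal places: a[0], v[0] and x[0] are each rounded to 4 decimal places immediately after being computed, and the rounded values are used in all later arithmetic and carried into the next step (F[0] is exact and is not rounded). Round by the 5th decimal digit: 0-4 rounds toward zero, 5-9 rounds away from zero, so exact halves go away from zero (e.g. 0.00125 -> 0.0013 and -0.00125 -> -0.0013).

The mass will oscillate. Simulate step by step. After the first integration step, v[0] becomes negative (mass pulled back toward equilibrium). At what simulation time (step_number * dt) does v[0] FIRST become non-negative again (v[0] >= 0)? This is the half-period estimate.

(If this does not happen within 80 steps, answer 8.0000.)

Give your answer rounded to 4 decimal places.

Answer: 2.7000

Derivation:
Step 0: x=[7.9000] v=[0.0000]
Step 1: x=[7.8855] v=[-0.1455]
Step 2: x=[7.8566] v=[-0.2889]
Step 3: x=[7.8138] v=[-0.4280]
Step 4: x=[7.7577] v=[-0.5609]
Step 5: x=[7.6891] v=[-0.6857]
Step 6: x=[7.6091] v=[-0.8005]
Step 7: x=[7.5187] v=[-0.9036]
Step 8: x=[7.4193] v=[-0.9936]
Step 9: x=[7.3124] v=[-1.0691]
Step 10: x=[7.1995] v=[-1.1291]
Step 11: x=[7.0822] v=[-1.1727]
Step 12: x=[6.9623] v=[-1.1992]
Step 13: x=[6.8415] v=[-1.2083]
Step 14: x=[6.7215] v=[-1.1998]
Step 15: x=[6.6041] v=[-1.1738]
Step 16: x=[6.4910] v=[-1.1308]
Step 17: x=[6.3839] v=[-1.0713]
Step 18: x=[6.2843] v=[-0.9962]
Step 19: x=[6.1936] v=[-0.9066]
Step 20: x=[6.1132] v=[-0.8039]
Step 21: x=[6.0443] v=[-0.6895]
Step 22: x=[5.9878] v=[-0.5650]
Step 23: x=[5.9446] v=[-0.4323]
Step 24: x=[5.9153] v=[-0.2933]
Step 25: x=[5.9003] v=[-0.1501]
Step 26: x=[5.8998] v=[-0.0047]
Step 27: x=[5.9139] v=[0.1408]
First v>=0 after going negative at step 27, time=2.7000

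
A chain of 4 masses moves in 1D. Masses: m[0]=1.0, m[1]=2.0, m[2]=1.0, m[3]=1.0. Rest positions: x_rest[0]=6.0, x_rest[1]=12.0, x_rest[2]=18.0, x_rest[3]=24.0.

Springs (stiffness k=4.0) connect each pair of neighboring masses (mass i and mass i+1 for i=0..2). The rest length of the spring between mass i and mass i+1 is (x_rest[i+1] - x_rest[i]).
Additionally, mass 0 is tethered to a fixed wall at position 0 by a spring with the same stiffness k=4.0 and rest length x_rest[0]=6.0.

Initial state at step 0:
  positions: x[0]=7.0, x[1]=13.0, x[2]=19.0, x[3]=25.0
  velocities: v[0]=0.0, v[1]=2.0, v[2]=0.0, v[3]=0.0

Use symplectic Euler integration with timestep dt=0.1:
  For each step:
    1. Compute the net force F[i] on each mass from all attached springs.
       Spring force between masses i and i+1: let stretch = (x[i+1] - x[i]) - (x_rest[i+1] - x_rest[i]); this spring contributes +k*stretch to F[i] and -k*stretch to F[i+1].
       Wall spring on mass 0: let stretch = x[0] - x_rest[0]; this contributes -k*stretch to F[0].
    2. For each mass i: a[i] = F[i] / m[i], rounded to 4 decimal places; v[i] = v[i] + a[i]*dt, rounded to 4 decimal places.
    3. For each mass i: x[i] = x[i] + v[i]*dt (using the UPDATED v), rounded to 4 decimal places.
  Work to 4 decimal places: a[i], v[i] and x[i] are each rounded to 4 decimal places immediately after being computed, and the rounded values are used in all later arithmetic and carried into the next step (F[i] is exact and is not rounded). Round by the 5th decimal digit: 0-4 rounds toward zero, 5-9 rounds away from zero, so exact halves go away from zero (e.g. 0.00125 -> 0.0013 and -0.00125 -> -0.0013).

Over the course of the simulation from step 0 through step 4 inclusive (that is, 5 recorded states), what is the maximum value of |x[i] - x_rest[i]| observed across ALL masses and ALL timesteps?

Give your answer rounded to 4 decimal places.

Answer: 1.7124

Derivation:
Step 0: x=[7.0000 13.0000 19.0000 25.0000] v=[0.0000 2.0000 0.0000 0.0000]
Step 1: x=[6.9600 13.2000 19.0000 25.0000] v=[-0.4000 2.0000 0.0000 0.0000]
Step 2: x=[6.8912 13.3912 19.0080 25.0000] v=[-0.6880 1.9120 0.0800 0.0000]
Step 3: x=[6.8068 13.5647 19.0310 25.0003] v=[-0.8445 1.7354 0.2301 0.0032]
Step 4: x=[6.7204 13.7124 19.0741 25.0019] v=[-0.8641 1.4771 0.4313 0.0155]
Max displacement = 1.7124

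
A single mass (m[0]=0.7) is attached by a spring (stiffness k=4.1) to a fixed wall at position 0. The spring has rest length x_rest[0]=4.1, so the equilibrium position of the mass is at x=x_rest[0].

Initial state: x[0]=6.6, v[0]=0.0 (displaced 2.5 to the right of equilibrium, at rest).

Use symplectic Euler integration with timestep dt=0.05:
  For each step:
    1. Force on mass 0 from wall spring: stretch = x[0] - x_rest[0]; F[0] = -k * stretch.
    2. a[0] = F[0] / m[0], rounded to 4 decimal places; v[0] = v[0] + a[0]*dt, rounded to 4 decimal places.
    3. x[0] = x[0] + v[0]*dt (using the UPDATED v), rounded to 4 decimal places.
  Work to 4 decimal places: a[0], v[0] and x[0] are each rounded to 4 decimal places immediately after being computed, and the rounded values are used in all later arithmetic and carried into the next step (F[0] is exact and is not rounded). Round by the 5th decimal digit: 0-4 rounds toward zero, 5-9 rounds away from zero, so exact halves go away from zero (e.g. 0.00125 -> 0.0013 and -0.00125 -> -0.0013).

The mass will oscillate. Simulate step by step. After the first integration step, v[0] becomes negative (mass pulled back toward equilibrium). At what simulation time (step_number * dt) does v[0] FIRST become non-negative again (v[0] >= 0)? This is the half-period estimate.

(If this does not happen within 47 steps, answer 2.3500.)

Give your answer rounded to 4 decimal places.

Step 0: x=[6.6000] v=[0.0000]
Step 1: x=[6.5634] v=[-0.7321]
Step 2: x=[6.4907] v=[-1.4535]
Step 3: x=[6.3830] v=[-2.1536]
Step 4: x=[6.2419] v=[-2.8222]
Step 5: x=[6.0694] v=[-3.4495]
Step 6: x=[5.8681] v=[-4.0263]
Step 7: x=[5.6409] v=[-4.5441]
Step 8: x=[5.3911] v=[-4.9954]
Step 9: x=[5.1224] v=[-5.3735]
Step 10: x=[4.8388] v=[-5.6729]
Step 11: x=[4.5443] v=[-5.8893]
Step 12: x=[4.2433] v=[-6.0194]
Step 13: x=[3.9402] v=[-6.0614]
Step 14: x=[3.6395] v=[-6.0146]
Step 15: x=[3.3455] v=[-5.8797]
Step 16: x=[3.0626] v=[-5.6587]
Step 17: x=[2.7949] v=[-5.3549]
Step 18: x=[2.5463] v=[-4.9727]
Step 19: x=[2.3204] v=[-4.5177]
Step 20: x=[2.1206] v=[-3.9965]
Step 21: x=[1.9498] v=[-3.4168]
Step 22: x=[1.8104] v=[-2.7871]
Step 23: x=[1.7046] v=[-2.1166]
Step 24: x=[1.6338] v=[-1.4151]
Step 25: x=[1.5992] v=[-0.6929]
Step 26: x=[1.6012] v=[0.0395]
First v>=0 after going negative at step 26, time=1.3000

Answer: 1.3000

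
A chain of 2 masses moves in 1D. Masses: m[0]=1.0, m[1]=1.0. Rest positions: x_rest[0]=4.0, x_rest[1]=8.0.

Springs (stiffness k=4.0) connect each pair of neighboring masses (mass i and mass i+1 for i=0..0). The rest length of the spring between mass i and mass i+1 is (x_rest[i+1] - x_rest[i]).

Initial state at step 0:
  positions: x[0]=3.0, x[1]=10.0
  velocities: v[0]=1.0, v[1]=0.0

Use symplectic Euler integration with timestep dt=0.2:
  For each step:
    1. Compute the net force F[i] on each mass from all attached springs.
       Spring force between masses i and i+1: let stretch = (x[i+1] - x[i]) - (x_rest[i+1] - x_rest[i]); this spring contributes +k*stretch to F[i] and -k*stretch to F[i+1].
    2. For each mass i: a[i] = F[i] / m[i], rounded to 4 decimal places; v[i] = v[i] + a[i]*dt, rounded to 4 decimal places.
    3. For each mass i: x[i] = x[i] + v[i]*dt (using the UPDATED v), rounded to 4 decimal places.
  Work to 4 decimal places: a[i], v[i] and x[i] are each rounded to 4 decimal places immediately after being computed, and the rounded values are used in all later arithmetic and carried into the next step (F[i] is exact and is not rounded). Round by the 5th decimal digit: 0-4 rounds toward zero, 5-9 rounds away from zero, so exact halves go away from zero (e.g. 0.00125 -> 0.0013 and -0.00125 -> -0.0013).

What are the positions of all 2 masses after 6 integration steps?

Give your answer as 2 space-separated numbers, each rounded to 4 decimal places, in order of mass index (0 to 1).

Step 0: x=[3.0000 10.0000] v=[1.0000 0.0000]
Step 1: x=[3.6800 9.5200] v=[3.4000 -2.4000]
Step 2: x=[4.6544 8.7456] v=[4.8720 -3.8720]
Step 3: x=[5.6434 7.9566] v=[4.9450 -3.9450]
Step 4: x=[6.3625 7.4375] v=[3.5956 -2.5956]
Step 5: x=[6.6136 7.3864] v=[1.2556 -0.2556]
Step 6: x=[6.3484 7.8516] v=[-1.3262 2.3262]

Answer: 6.3484 7.8516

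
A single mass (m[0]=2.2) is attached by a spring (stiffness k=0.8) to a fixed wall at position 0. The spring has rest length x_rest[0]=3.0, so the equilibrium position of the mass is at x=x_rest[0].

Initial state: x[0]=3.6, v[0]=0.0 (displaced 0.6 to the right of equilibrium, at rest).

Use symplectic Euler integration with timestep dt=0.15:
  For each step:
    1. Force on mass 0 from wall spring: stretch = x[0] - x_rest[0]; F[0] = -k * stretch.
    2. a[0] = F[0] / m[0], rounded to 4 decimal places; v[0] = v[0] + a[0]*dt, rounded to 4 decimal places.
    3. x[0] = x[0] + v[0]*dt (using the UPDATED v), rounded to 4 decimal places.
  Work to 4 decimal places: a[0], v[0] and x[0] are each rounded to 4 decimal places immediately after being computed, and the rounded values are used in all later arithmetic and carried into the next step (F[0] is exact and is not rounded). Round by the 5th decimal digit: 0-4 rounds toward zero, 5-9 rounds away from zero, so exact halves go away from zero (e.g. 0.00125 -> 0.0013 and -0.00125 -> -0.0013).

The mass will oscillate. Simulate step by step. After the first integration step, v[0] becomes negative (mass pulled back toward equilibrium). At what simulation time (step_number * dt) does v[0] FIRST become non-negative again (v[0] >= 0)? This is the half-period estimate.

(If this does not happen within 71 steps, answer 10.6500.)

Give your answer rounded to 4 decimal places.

Step 0: x=[3.6000] v=[0.0000]
Step 1: x=[3.5951] v=[-0.0327]
Step 2: x=[3.5853] v=[-0.0652]
Step 3: x=[3.5707] v=[-0.0971]
Step 4: x=[3.5515] v=[-0.1282]
Step 5: x=[3.5278] v=[-0.1583]
Step 6: x=[3.4997] v=[-0.1871]
Step 7: x=[3.4675] v=[-0.2144]
Step 8: x=[3.4315] v=[-0.2399]
Step 9: x=[3.3920] v=[-0.2634]
Step 10: x=[3.3493] v=[-0.2848]
Step 11: x=[3.3037] v=[-0.3039]
Step 12: x=[3.2556] v=[-0.3205]
Step 13: x=[3.2054] v=[-0.3344]
Step 14: x=[3.1536] v=[-0.3456]
Step 15: x=[3.1005] v=[-0.3540]
Step 16: x=[3.0466] v=[-0.3595]
Step 17: x=[2.9923] v=[-0.3620]
Step 18: x=[2.9381] v=[-0.3616]
Step 19: x=[2.8844] v=[-0.3582]
Step 20: x=[2.8316] v=[-0.3519]
Step 21: x=[2.7802] v=[-0.3427]
Step 22: x=[2.7306] v=[-0.3307]
Step 23: x=[2.6832] v=[-0.3160]
Step 24: x=[2.6384] v=[-0.2987]
Step 25: x=[2.5966] v=[-0.2790]
Step 26: x=[2.5581] v=[-0.2570]
Step 27: x=[2.5232] v=[-0.2329]
Step 28: x=[2.4922] v=[-0.2069]
Step 29: x=[2.4653] v=[-0.1792]
Step 30: x=[2.4428] v=[-0.1500]
Step 31: x=[2.4249] v=[-0.1196]
Step 32: x=[2.4117] v=[-0.0882]
Step 33: x=[2.4033] v=[-0.0561]
Step 34: x=[2.3998] v=[-0.0236]
Step 35: x=[2.4012] v=[0.0091]
First v>=0 after going negative at step 35, time=5.2500

Answer: 5.2500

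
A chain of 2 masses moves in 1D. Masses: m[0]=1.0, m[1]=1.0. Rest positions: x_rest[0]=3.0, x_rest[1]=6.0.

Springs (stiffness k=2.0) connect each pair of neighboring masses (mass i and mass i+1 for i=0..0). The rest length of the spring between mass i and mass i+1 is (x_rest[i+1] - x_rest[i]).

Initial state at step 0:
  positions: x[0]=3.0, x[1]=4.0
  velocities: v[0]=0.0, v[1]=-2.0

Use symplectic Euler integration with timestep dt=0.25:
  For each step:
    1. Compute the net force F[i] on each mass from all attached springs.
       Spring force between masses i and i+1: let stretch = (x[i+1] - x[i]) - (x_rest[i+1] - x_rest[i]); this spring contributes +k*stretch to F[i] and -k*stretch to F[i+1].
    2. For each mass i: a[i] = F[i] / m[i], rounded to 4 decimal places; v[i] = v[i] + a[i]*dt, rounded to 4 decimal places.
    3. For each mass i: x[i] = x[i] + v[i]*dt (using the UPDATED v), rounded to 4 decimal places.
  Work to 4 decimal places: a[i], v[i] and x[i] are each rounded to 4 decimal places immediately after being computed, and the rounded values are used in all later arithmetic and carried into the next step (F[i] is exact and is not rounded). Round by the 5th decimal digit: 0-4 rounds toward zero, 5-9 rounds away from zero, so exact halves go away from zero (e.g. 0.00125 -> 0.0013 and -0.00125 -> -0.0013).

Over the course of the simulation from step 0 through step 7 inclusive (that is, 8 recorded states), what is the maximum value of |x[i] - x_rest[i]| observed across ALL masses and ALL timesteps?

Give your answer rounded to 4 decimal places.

Answer: 3.7722

Derivation:
Step 0: x=[3.0000 4.0000] v=[0.0000 -2.0000]
Step 1: x=[2.7500 3.7500] v=[-1.0000 -1.0000]
Step 2: x=[2.2500 3.7500] v=[-2.0000 0.0000]
Step 3: x=[1.5625 3.9375] v=[-2.7500 0.7500]
Step 4: x=[0.7969 4.2031] v=[-3.0625 1.0625]
Step 5: x=[0.0821 4.4180] v=[-2.8594 0.8594]
Step 6: x=[-0.4658 4.4659] v=[-2.1915 0.1915]
Step 7: x=[-0.7722 4.2723] v=[-1.2257 -0.7744]
Max displacement = 3.7722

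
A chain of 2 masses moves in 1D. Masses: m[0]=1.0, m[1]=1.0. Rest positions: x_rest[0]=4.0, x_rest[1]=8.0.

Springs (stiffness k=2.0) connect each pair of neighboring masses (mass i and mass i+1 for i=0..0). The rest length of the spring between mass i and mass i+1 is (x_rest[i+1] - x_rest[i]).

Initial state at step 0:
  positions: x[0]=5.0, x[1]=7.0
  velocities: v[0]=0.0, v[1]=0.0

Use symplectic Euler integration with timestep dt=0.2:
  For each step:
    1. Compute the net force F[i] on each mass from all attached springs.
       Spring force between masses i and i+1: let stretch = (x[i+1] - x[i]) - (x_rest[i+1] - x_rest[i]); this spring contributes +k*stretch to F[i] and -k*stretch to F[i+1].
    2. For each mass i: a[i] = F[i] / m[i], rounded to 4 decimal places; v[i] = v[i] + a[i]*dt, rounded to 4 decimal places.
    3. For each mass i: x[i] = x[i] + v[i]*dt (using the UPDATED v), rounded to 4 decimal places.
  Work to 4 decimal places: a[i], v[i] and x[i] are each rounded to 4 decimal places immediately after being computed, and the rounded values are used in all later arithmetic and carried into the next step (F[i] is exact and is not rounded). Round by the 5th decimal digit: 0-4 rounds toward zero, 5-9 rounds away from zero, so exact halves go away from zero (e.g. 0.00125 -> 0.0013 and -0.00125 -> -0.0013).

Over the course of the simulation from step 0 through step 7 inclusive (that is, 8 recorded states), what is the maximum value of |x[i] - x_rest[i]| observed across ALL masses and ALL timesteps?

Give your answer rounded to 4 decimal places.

Step 0: x=[5.0000 7.0000] v=[0.0000 0.0000]
Step 1: x=[4.8400 7.1600] v=[-0.8000 0.8000]
Step 2: x=[4.5456 7.4544] v=[-1.4720 1.4720]
Step 3: x=[4.1639 7.8361] v=[-1.9085 1.9085]
Step 4: x=[3.7560 8.2440] v=[-2.0396 2.0396]
Step 5: x=[3.3871 8.6129] v=[-1.8444 1.8444]
Step 6: x=[3.1163 8.8837] v=[-1.3541 1.3541]
Step 7: x=[2.9869 9.0131] v=[-0.6471 0.6471]
Max displacement = 1.0131

Answer: 1.0131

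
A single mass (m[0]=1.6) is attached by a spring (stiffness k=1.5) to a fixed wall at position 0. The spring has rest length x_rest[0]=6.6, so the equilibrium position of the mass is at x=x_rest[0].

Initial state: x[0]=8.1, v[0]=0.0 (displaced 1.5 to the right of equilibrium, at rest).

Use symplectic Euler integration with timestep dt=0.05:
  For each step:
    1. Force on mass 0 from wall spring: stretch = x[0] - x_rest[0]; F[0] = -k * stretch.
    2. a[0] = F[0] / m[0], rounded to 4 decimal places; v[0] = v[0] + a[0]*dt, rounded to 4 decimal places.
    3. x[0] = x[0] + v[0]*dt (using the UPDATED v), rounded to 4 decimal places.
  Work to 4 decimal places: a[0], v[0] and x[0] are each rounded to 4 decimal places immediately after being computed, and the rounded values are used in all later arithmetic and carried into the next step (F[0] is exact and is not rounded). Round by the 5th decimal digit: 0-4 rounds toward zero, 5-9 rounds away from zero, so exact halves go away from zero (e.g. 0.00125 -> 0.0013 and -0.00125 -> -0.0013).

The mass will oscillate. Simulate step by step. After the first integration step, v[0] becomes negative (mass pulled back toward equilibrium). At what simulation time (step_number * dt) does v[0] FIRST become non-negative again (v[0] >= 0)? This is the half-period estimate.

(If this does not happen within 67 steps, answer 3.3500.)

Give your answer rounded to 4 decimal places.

Answer: 3.2500

Derivation:
Step 0: x=[8.1000] v=[0.0000]
Step 1: x=[8.0965] v=[-0.0703]
Step 2: x=[8.0895] v=[-0.1405]
Step 3: x=[8.0790] v=[-0.2103]
Step 4: x=[8.0650] v=[-0.2796]
Step 5: x=[8.0476] v=[-0.3483]
Step 6: x=[8.0268] v=[-0.4162]
Step 7: x=[8.0026] v=[-0.4831]
Step 8: x=[7.9752] v=[-0.5488]
Step 9: x=[7.9445] v=[-0.6133]
Step 10: x=[7.9107] v=[-0.6763]
Step 11: x=[7.8738] v=[-0.7377]
Step 12: x=[7.8339] v=[-0.7974]
Step 13: x=[7.7911] v=[-0.8552]
Step 14: x=[7.7456] v=[-0.9110]
Step 15: x=[7.6974] v=[-0.9647]
Step 16: x=[7.6466] v=[-1.0161]
Step 17: x=[7.5933] v=[-1.0652]
Step 18: x=[7.5377] v=[-1.1118]
Step 19: x=[7.4799] v=[-1.1558]
Step 20: x=[7.4201] v=[-1.1970]
Step 21: x=[7.3583] v=[-1.2354]
Step 22: x=[7.2948] v=[-1.2709]
Step 23: x=[7.2296] v=[-1.3035]
Step 24: x=[7.1630] v=[-1.3330]
Step 25: x=[7.0950] v=[-1.3594]
Step 26: x=[7.0259] v=[-1.3826]
Step 27: x=[6.9558] v=[-1.4026]
Step 28: x=[6.8848] v=[-1.4193]
Step 29: x=[6.8132] v=[-1.4327]
Step 30: x=[6.7411] v=[-1.4427]
Step 31: x=[6.6686] v=[-1.4493]
Step 32: x=[6.5960] v=[-1.4525]
Step 33: x=[6.5234] v=[-1.4523]
Step 34: x=[6.4510] v=[-1.4487]
Step 35: x=[6.3789] v=[-1.4417]
Step 36: x=[6.3073] v=[-1.4313]
Step 37: x=[6.2364] v=[-1.4176]
Step 38: x=[6.1664] v=[-1.4006]
Step 39: x=[6.0974] v=[-1.3803]
Step 40: x=[6.0296] v=[-1.3567]
Step 41: x=[5.9631] v=[-1.3300]
Step 42: x=[5.8981] v=[-1.3001]
Step 43: x=[5.8347] v=[-1.2672]
Step 44: x=[5.7731] v=[-1.2313]
Step 45: x=[5.7135] v=[-1.1925]
Step 46: x=[5.6560] v=[-1.1509]
Step 47: x=[5.6007] v=[-1.1067]
Step 48: x=[5.5477] v=[-1.0599]
Step 49: x=[5.4972] v=[-1.0106]
Step 50: x=[5.4493] v=[-0.9589]
Step 51: x=[5.4041] v=[-0.9050]
Step 52: x=[5.3617] v=[-0.8489]
Step 53: x=[5.3222] v=[-0.7909]
Step 54: x=[5.2857] v=[-0.7310]
Step 55: x=[5.2522] v=[-0.6694]
Step 56: x=[5.2219] v=[-0.6062]
Step 57: x=[5.1948] v=[-0.5416]
Step 58: x=[5.1710] v=[-0.4757]
Step 59: x=[5.1506] v=[-0.4087]
Step 60: x=[5.1336] v=[-0.3408]
Step 61: x=[5.1200] v=[-0.2721]
Step 62: x=[5.1099] v=[-0.2027]
Step 63: x=[5.1033] v=[-0.1329]
Step 64: x=[5.1002] v=[-0.0627]
Step 65: x=[5.1006] v=[0.0076]
First v>=0 after going negative at step 65, time=3.2500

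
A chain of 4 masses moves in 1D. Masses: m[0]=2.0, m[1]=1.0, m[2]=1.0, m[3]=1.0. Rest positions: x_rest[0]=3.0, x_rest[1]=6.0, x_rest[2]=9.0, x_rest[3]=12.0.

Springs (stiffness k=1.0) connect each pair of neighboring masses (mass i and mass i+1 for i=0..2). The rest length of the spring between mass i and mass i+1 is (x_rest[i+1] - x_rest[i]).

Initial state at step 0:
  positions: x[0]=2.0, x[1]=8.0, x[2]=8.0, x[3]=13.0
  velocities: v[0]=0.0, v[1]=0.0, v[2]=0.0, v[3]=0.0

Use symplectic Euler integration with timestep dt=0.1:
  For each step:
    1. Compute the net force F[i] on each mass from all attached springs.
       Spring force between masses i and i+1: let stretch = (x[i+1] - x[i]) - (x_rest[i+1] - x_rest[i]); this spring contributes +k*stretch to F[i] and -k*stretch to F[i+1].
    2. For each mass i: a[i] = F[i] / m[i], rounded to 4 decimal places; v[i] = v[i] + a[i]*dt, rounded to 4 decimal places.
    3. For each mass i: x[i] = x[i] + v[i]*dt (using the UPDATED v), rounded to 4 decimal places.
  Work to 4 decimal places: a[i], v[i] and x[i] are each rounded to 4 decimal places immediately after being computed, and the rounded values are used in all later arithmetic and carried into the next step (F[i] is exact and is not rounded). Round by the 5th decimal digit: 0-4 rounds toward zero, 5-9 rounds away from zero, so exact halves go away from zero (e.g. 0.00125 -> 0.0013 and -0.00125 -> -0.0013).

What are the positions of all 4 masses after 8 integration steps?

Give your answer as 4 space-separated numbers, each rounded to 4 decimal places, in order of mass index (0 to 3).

Answer: 2.4663 6.2023 9.4495 12.4160

Derivation:
Step 0: x=[2.0000 8.0000 8.0000 13.0000] v=[0.0000 0.0000 0.0000 0.0000]
Step 1: x=[2.0150 7.9400 8.0500 12.9800] v=[0.1500 -0.6000 0.5000 -0.2000]
Step 2: x=[2.0446 7.8219 8.1482 12.9407] v=[0.2963 -1.1815 0.9820 -0.3930]
Step 3: x=[2.0881 7.6492 8.2911 12.8835] v=[0.4352 -1.7266 1.4286 -0.5723]
Step 4: x=[2.1444 7.4274 8.4735 12.8104] v=[0.5633 -2.2185 1.8237 -0.7315]
Step 5: x=[2.2122 7.1632 8.6888 12.7239] v=[0.6775 -2.6422 2.1528 -0.8652]
Step 6: x=[2.2897 6.8647 8.9292 12.6270] v=[0.7751 -2.9847 2.4038 -0.9687]
Step 7: x=[2.3751 6.5411 9.1859 12.5232] v=[0.8539 -3.2358 2.5671 -1.0385]
Step 8: x=[2.4663 6.2023 9.4495 12.4160] v=[0.9122 -3.3879 2.6364 -1.0722]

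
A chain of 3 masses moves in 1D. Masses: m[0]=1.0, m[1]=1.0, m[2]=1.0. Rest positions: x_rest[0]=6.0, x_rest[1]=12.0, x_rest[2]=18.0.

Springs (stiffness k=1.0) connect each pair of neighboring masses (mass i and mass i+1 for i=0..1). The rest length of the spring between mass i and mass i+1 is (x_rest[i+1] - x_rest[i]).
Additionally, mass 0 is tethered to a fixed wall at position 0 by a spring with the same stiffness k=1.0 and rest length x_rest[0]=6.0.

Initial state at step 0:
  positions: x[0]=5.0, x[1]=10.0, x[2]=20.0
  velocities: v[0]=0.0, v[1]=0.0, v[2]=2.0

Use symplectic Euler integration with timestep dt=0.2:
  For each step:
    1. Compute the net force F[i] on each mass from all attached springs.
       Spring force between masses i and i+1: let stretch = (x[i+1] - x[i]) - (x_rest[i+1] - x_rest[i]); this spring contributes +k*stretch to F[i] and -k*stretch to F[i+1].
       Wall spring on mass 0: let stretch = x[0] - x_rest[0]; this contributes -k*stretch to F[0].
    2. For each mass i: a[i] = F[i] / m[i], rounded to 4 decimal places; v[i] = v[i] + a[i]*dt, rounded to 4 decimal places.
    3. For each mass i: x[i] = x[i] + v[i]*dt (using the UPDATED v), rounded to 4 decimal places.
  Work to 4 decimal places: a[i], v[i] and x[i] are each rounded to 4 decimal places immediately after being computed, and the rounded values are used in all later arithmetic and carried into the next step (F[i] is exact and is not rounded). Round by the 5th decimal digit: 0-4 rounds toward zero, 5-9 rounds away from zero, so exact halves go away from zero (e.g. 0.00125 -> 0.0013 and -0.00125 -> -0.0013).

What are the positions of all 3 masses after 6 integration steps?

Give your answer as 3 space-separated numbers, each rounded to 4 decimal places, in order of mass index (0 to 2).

Answer: 5.4725 13.3037 19.4388

Derivation:
Step 0: x=[5.0000 10.0000 20.0000] v=[0.0000 0.0000 2.0000]
Step 1: x=[5.0000 10.2000 20.2400] v=[0.0000 1.0000 1.2000]
Step 2: x=[5.0080 10.5936 20.3184] v=[0.0400 1.9680 0.3920]
Step 3: x=[5.0391 11.1528 20.2478] v=[0.1555 2.7958 -0.3530]
Step 4: x=[5.1132 11.8312 20.0534] v=[0.3704 3.3921 -0.9720]
Step 5: x=[5.2515 12.5698 19.7701] v=[0.6914 3.6929 -1.4164]
Step 6: x=[5.4725 13.3037 19.4388] v=[1.1048 3.6693 -1.6565]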